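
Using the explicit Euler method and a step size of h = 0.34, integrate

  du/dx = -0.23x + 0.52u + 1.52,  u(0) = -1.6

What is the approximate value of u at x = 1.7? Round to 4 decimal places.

Euler: u_{n+1} = u_n + h·f(x_n, u_n).
x=0.000000, u=-1.600000: f=0.688000 → u ← -1.600000 + 0.34·0.688000 = -1.366080
x=0.340000, u=-1.366080: f=0.731438 → u ← -1.366080 + 0.34·0.731438 = -1.117391
x=0.680000, u=-1.117391: f=0.782557 → u ← -1.117391 + 0.34·0.782557 = -0.851322
x=1.020000, u=-0.851322: f=0.842713 → u ← -0.851322 + 0.34·0.842713 = -0.564799
x=1.360000, u=-0.564799: f=0.913504 → u ← -0.564799 + 0.34·0.913504 = -0.254208
u(1.7) ≈ -0.2542

-0.2542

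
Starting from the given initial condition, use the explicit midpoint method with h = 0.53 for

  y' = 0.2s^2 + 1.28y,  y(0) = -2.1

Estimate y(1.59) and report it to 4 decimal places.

-14.1976

Midpoint: k1 = f(s_n, y_n); k2 = f(s_n + h/2, y_n + (h/2)·k1); y_{n+1} = y_n + h·k2.
s=0.000000, y=-2.100000:
  k1 = f(0.000000, -2.100000) = -2.688000
  k2 = f(0.265000, -2.812320) = -3.585725
  y ← -2.100000 + 0.53·(-3.585725) = -4.000434
s=0.530000, y=-4.000434:
  k1 = f(0.530000, -4.000434) = -5.064376
  k2 = f(0.795000, -5.342494) = -6.711987
  y ← -4.000434 + 0.53·(-6.711987) = -7.557787
s=1.060000, y=-7.557787:
  k1 = f(1.060000, -7.557787) = -9.449247
  k2 = f(1.325000, -10.061838) = -12.528027
  y ← -7.557787 + 0.53·(-12.528027) = -14.197641
y(1.59) ≈ -14.1976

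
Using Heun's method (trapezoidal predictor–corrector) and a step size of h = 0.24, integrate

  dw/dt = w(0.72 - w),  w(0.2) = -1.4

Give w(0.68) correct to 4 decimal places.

-6.0924

Heun: k1 = f(t_n, w_n); k2 = f(t_n + h, w_n + h·k1); w_{n+1} = w_n + (h/2)·(k1 + k2).
t=0.200000, w=-1.400000:
  k1 = f(0.200000, -1.400000) = -2.968000
  k2 = f(0.440000, -2.112320) = -5.982766
  w ← -1.400000 + (0.24/2)·(-2.968000 + (-5.982766)) = -2.474092
t=0.440000, w=-2.474092:
  k1 = f(0.440000, -2.474092) = -7.902477
  k2 = f(0.680000, -4.370686) = -22.249794
  w ← -2.474092 + (0.24/2)·(-7.902477 + (-22.249794)) = -6.092365
w(0.68) ≈ -6.0924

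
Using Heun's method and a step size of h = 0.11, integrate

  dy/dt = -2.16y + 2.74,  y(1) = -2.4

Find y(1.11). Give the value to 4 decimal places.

-1.6319

Heun: k1 = f(t_n, y_n); k2 = f(t_n + h, y_n + h·k1); y_{n+1} = y_n + (h/2)·(k1 + k2).
t=1.000000, y=-2.400000:
  k1 = f(1.000000, -2.400000) = 7.924000
  k2 = f(1.110000, -1.528360) = 6.041258
  y ← -2.400000 + (0.11/2)·(7.924000 + 6.041258) = -1.631911
y(1.11) ≈ -1.6319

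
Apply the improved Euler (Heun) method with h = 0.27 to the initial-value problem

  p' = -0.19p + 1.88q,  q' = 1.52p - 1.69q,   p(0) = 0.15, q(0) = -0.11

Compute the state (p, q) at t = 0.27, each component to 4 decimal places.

0.1165, -0.0368

Heun on (p,q): k1 = f(t_n, state_n); k2 = f(t_n + h, state_n + h·k1); state_{n+1} = state_n + (h/2)·(k1 + k2).
0.000000: (0.150000, -0.110000)
  k1 = (-0.235300, 0.413900)
  predictor → (0.086469, 0.001753)
  k2 = (-0.013133, 0.128470)
  → (0.116461, -0.036780)
(p(0.27), q(0.27)) ≈ (0.1165, -0.0368)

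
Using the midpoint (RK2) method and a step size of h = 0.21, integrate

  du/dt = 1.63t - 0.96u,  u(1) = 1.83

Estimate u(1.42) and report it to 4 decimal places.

Midpoint: k1 = f(t_n, u_n); k2 = f(t_n + h/2, u_n + (h/2)·k1); u_{n+1} = u_n + h·k2.
t=1.000000, u=1.830000:
  k1 = f(1.000000, 1.830000) = -0.126800
  k2 = f(1.105000, 1.816686) = 0.057131
  u ← 1.830000 + 0.21·0.057131 = 1.841998
t=1.210000, u=1.841998:
  k1 = f(1.210000, 1.841998) = 0.203982
  k2 = f(1.315000, 1.863416) = 0.354571
  u ← 1.841998 + 0.21·0.354571 = 1.916457
u(1.42) ≈ 1.9165

1.9165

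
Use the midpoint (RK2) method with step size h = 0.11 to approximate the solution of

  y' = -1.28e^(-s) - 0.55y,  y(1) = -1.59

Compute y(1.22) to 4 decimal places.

-1.4961

Midpoint: k1 = f(s_n, y_n); k2 = f(s_n + h/2, y_n + (h/2)·k1); y_{n+1} = y_n + h·k2.
s=1.000000, y=-1.590000:
  k1 = f(1.000000, -1.590000) = 0.403614
  k2 = f(1.055000, -1.567801) = 0.416604
  y ← -1.590000 + 0.11·0.416604 = -1.544174
s=1.110000, y=-1.544174:
  k1 = f(1.110000, -1.544174) = 0.427460
  k2 = f(1.165000, -1.520663) = 0.437104
  y ← -1.544174 + 0.11·0.437104 = -1.496092
y(1.22) ≈ -1.4961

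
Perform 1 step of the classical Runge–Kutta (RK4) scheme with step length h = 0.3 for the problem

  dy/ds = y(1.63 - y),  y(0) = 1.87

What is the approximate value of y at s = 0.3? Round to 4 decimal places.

RK4: k1 = f(s_n, y_n); k2 = f(s_n + h/2, y_n + (h/2)·k1); k3 = f(s_n + h/2, y_n + (h/2)·k2); k4 = f(s_n + h, y_n + h·k3); y_{n+1} = y_n + (h/6)·(k1 + 2k2 + 2k3 + k4).
s=0.000000, y=1.870000:
  k1 = f(0.000000, 1.870000) = -0.448800
  k2 = f(0.150000, 1.802680) = -0.311287
  k3 = f(0.150000, 1.823307) = -0.352458
  k4 = f(0.300000, 1.764263) = -0.236875
  y ← 1.870000 + (0.3/6)·(k1 + 2k2 + 2k3 + k4) = 1.769342
y(0.3) ≈ 1.7693

1.7693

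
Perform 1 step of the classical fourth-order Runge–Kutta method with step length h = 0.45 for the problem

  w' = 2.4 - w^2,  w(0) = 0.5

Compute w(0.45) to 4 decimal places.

RK4: k1 = f(x_n, w_n); k2 = f(x_n + h/2, w_n + (h/2)·k1); k3 = f(x_n + h/2, w_n + (h/2)·k2); k4 = f(x_n + h, w_n + h·k3); w_{n+1} = w_n + (h/6)·(k1 + 2k2 + 2k3 + k4).
x=0.000000, w=0.500000:
  k1 = f(0.000000, 0.500000) = 2.150000
  k2 = f(0.225000, 0.983750) = 1.432236
  k3 = f(0.225000, 0.822253) = 1.723900
  k4 = f(0.450000, 1.275755) = 0.772449
  w ← 0.500000 + (0.45/6)·(k1 + 2k2 + 2k3 + k4) = 1.192604
w(0.45) ≈ 1.1926

1.1926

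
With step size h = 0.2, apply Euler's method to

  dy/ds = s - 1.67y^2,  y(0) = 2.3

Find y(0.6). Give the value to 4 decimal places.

0.4818

Euler: y_{n+1} = y_n + h·f(s_n, y_n).
s=0.000000, y=2.300000: f=-8.834300 → y ← 2.300000 + 0.2·(-8.834300) = 0.533140
s=0.200000, y=0.533140: f=-0.274678 → y ← 0.533140 + 0.2·(-0.274678) = 0.478204
s=0.400000, y=0.478204: f=0.018105 → y ← 0.478204 + 0.2·0.018105 = 0.481825
y(0.6) ≈ 0.4818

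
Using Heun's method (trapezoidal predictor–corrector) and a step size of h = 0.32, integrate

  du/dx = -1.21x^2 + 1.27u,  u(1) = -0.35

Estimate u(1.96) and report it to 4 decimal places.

-5.4647

Heun: k1 = f(x_n, u_n); k2 = f(x_n + h, u_n + h·k1); u_{n+1} = u_n + (h/2)·(k1 + k2).
x=1.000000, u=-0.350000:
  k1 = f(1.000000, -0.350000) = -1.654500
  k2 = f(1.320000, -0.879440) = -3.225193
  u ← -0.350000 + (0.32/2)·(-1.654500 + (-3.225193)) = -1.130751
x=1.320000, u=-1.130751:
  k1 = f(1.320000, -1.130751) = -3.544358
  k2 = f(1.640000, -2.264945) = -6.130896
  u ← -1.130751 + (0.32/2)·(-3.544358 + (-6.130896)) = -2.678791
x=1.640000, u=-2.678791:
  k1 = f(1.640000, -2.678791) = -6.656481
  k2 = f(1.960000, -4.808865) = -10.755595
  u ← -2.678791 + (0.32/2)·(-6.656481 + (-10.755595)) = -5.464724
u(1.96) ≈ -5.4647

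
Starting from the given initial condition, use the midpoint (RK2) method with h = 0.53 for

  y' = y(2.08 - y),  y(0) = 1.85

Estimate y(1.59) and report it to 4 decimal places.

2.0539

Midpoint: k1 = f(t_n, y_n); k2 = f(t_n + h/2, y_n + (h/2)·k1); y_{n+1} = y_n + h·k2.
t=0.000000, y=1.850000:
  k1 = f(0.000000, 1.850000) = 0.425500
  k2 = f(0.265000, 1.962758) = 0.230119
  y ← 1.850000 + 0.53·0.230119 = 1.971963
t=0.530000, y=1.971963:
  k1 = f(0.530000, 1.971963) = 0.213045
  k2 = f(0.795000, 2.028420) = 0.104626
  y ← 1.971963 + 0.53·0.104626 = 2.027415
t=1.060000, y=2.027415:
  k1 = f(1.060000, 2.027415) = 0.106612
  k2 = f(1.325000, 2.055667) = 0.050021
  y ← 2.027415 + 0.53·0.050021 = 2.053926
y(1.59) ≈ 2.0539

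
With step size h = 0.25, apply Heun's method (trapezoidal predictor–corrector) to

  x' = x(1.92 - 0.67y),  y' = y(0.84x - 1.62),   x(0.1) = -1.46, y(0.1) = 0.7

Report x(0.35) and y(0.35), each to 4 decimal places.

-2.1687, 0.3679

Heun on (x,y): k1 = f(s_n, state_n); k2 = f(s_n + h, state_n + h·k1); state_{n+1} = state_n + (h/2)·(k1 + k2).
0.100000: (-1.460000, 0.700000)
  k1 = (-2.118460, -1.992480)
  predictor → (-1.989615, 0.201880)
  k2 = (-3.550946, -0.664443)
  → (-2.168676, 0.367885)
(x(0.35), y(0.35)) ≈ (-2.1687, 0.3679)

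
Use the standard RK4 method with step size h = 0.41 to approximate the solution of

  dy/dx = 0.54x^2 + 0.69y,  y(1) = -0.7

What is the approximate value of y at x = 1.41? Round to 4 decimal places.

-0.5597

RK4: k1 = f(x_n, y_n); k2 = f(x_n + h/2, y_n + (h/2)·k1); k3 = f(x_n + h/2, y_n + (h/2)·k2); k4 = f(x_n + h, y_n + h·k3); y_{n+1} = y_n + (h/6)·(k1 + 2k2 + 2k3 + k4).
x=1.000000, y=-0.700000:
  k1 = f(1.000000, -0.700000) = 0.057000
  k2 = f(1.205000, -0.688315) = 0.309156
  k3 = f(1.205000, -0.636623) = 0.344824
  k4 = f(1.410000, -0.558622) = 0.688125
  y ← -0.700000 + (0.41/6)·(k1 + 2k2 + 2k3 + k4) = -0.559706
y(1.41) ≈ -0.5597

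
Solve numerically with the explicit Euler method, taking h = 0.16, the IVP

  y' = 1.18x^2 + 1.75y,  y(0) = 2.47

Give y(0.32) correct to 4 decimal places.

Euler: y_{n+1} = y_n + h·f(x_n, y_n).
x=0.000000, y=2.470000: f=4.322500 → y ← 2.470000 + 0.16·4.322500 = 3.161600
x=0.160000, y=3.161600: f=5.563008 → y ← 3.161600 + 0.16·5.563008 = 4.051681
y(0.32) ≈ 4.0517

4.0517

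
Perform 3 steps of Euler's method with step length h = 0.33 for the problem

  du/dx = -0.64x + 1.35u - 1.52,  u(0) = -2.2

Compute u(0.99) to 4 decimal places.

Euler: u_{n+1} = u_n + h·f(x_n, u_n).
x=0.000000, u=-2.200000: f=-4.490000 → u ← -2.200000 + 0.33·(-4.490000) = -3.681700
x=0.330000, u=-3.681700: f=-6.701495 → u ← -3.681700 + 0.33·(-6.701495) = -5.893193
x=0.660000, u=-5.893193: f=-9.898211 → u ← -5.893193 + 0.33·(-9.898211) = -9.159603
u(0.99) ≈ -9.1596

-9.1596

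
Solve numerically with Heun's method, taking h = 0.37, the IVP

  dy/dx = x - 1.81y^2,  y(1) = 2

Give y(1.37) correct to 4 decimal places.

1.0671

Heun: k1 = f(x_n, y_n); k2 = f(x_n + h, y_n + h·k1); y_{n+1} = y_n + (h/2)·(k1 + k2).
x=1.000000, y=2.000000:
  k1 = f(1.000000, 2.000000) = -6.240000
  k2 = f(1.370000, -0.308800) = 1.197403
  y ← 2.000000 + (0.37/2)·(-6.240000 + 1.197403) = 1.067120
y(1.37) ≈ 1.0671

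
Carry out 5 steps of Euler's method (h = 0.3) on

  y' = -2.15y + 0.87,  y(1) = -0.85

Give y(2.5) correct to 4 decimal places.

Euler: y_{n+1} = y_n + h·f(t_n, y_n).
t=1.000000, y=-0.850000: f=2.697500 → y ← -0.850000 + 0.3·2.697500 = -0.040750
t=1.300000, y=-0.040750: f=0.957613 → y ← -0.040750 + 0.3·0.957613 = 0.246534
t=1.600000, y=0.246534: f=0.339952 → y ← 0.246534 + 0.3·0.339952 = 0.348519
t=1.900000, y=0.348519: f=0.120683 → y ← 0.348519 + 0.3·0.120683 = 0.384724
t=2.200000, y=0.384724: f=0.042843 → y ← 0.384724 + 0.3·0.042843 = 0.397577
y(2.5) ≈ 0.3976

0.3976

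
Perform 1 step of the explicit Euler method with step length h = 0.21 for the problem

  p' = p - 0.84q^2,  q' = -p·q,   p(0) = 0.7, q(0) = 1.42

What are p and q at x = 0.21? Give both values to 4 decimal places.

Euler on (p,q): p_{n+1} = p_n + h·p', q_{n+1} = q_n + h·q'.
0.000000: (0.700000, 1.420000); f=(-0.993776, -0.994000) → (0.491307, 1.211260)
(p(0.21), q(0.21)) ≈ (0.4913, 1.2113)

0.4913, 1.2113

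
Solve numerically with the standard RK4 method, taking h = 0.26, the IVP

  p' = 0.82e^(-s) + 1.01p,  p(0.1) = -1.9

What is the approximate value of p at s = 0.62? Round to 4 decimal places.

-2.8078

RK4: k1 = f(s_n, p_n); k2 = f(s_n + h/2, p_n + (h/2)·k1); k3 = f(s_n + h/2, p_n + (h/2)·k2); k4 = f(s_n + h, p_n + h·k3); p_{n+1} = p_n + (h/6)·(k1 + 2k2 + 2k3 + k4).
s=0.100000, p=-1.900000:
  k1 = f(0.100000, -1.900000) = -1.177033
  k2 = f(0.230000, -2.053014) = -1.422027
  k3 = f(0.230000, -2.084863) = -1.454195
  k4 = f(0.360000, -2.278091) = -1.728777
  p ← -1.900000 + (0.26/6)·(k1 + 2k2 + 2k3 + k4) = -2.275191
s=0.360000, p=-2.275191:
  k1 = f(0.360000, -2.275191) = -1.725848
  k2 = f(0.490000, -2.499551) = -2.022193
  k3 = f(0.490000, -2.538076) = -2.061103
  k4 = f(0.620000, -2.811078) = -2.398074
  p ← -2.275191 + (0.26/6)·(k1 + 2k2 + 2k3 + k4) = -2.807780
p(0.62) ≈ -2.8078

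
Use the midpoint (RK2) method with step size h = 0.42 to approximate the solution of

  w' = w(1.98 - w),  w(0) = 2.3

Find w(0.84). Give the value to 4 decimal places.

Midpoint: k1 = f(t_n, w_n); k2 = f(t_n + h/2, w_n + (h/2)·k1); w_{n+1} = w_n + h·k2.
t=0.000000, w=2.300000:
  k1 = f(0.000000, 2.300000) = -0.736000
  k2 = f(0.210000, 2.145440) = -0.354942
  w ← 2.300000 + 0.42·(-0.354942) = 2.150925
t=0.420000, w=2.150925:
  k1 = f(0.420000, 2.150925) = -0.367646
  k2 = f(0.630000, 2.073719) = -0.194347
  w ← 2.150925 + 0.42·(-0.194347) = 2.069299
w(0.84) ≈ 2.0693

2.0693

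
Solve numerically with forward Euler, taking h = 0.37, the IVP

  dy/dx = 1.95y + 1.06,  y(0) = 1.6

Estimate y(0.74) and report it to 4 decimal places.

Euler: y_{n+1} = y_n + h·f(x_n, y_n).
x=0.000000, y=1.600000: f=4.180000 → y ← 1.600000 + 0.37·4.180000 = 3.146600
x=0.370000, y=3.146600: f=7.195870 → y ← 3.146600 + 0.37·7.195870 = 5.809072
y(0.74) ≈ 5.8091

5.8091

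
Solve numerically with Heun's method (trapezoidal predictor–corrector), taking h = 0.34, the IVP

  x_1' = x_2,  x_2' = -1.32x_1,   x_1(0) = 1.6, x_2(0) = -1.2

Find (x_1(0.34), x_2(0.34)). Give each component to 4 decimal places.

1.0699, -1.8265

Heun on (x_1,x_2): k1 = f(t_n, state_n); k2 = f(t_n + h, state_n + h·k1); state_{n+1} = state_n + (h/2)·(k1 + k2).
0.000000: (1.600000, -1.200000)
  k1 = (-1.200000, -2.112000)
  predictor → (1.192000, -1.918080)
  k2 = (-1.918080, -1.573440)
  → (1.069926, -1.826525)
(x_1(0.34), x_2(0.34)) ≈ (1.0699, -1.8265)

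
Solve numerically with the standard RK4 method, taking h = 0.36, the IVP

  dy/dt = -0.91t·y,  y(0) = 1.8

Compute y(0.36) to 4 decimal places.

RK4: k1 = f(t_n, y_n); k2 = f(t_n + h/2, y_n + (h/2)·k1); k3 = f(t_n + h/2, y_n + (h/2)·k2); k4 = f(t_n + h, y_n + h·k3); y_{n+1} = y_n + (h/6)·(k1 + 2k2 + 2k3 + k4).
t=0.000000, y=1.800000:
  k1 = f(0.000000, 1.800000) = 0.000000
  k2 = f(0.180000, 1.800000) = -0.294840
  k3 = f(0.180000, 1.746929) = -0.286147
  k4 = f(0.360000, 1.696987) = -0.555933
  y ← 1.800000 + (0.36/6)·(k1 + 2k2 + 2k3 + k4) = 1.696926
y(0.36) ≈ 1.6969

1.6969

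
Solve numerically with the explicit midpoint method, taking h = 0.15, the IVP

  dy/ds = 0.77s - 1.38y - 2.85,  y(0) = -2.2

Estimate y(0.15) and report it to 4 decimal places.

-2.1663

Midpoint: k1 = f(s_n, y_n); k2 = f(s_n + h/2, y_n + (h/2)·k1); y_{n+1} = y_n + h·k2.
s=0.000000, y=-2.200000:
  k1 = f(0.000000, -2.200000) = 0.186000
  k2 = f(0.075000, -2.186050) = 0.224499
  y ← -2.200000 + 0.15·0.224499 = -2.166325
y(0.15) ≈ -2.1663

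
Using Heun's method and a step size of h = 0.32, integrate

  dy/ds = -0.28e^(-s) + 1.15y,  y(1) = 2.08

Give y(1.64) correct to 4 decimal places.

4.2128

Heun: k1 = f(s_n, y_n); k2 = f(s_n + h, y_n + h·k1); y_{n+1} = y_n + (h/2)·(k1 + k2).
s=1.000000, y=2.080000:
  k1 = f(1.000000, 2.080000) = 2.288994
  k2 = f(1.320000, 2.812478) = 3.159552
  y ← 2.080000 + (0.32/2)·(2.288994 + 3.159552) = 2.951767
s=1.320000, y=2.951767:
  k1 = f(1.320000, 2.951767) = 3.319735
  k2 = f(1.640000, 4.014082) = 4.561880
  y ← 2.951767 + (0.32/2)·(3.319735 + 4.561880) = 4.212826
y(1.64) ≈ 4.2128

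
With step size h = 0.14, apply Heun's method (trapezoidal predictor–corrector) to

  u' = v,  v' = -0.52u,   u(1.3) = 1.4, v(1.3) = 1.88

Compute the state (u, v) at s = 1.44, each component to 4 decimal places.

Heun on (u,v): k1 = f(s_n, state_n); k2 = f(s_n + h, state_n + h·k1); state_{n+1} = state_n + (h/2)·(k1 + k2).
1.300000: (1.400000, 1.880000)
  k1 = (1.880000, -0.728000)
  predictor → (1.663200, 1.778080)
  k2 = (1.778080, -0.864864)
  → (1.656066, 1.768500)
(u(1.44), v(1.44)) ≈ (1.6561, 1.7685)

1.6561, 1.7685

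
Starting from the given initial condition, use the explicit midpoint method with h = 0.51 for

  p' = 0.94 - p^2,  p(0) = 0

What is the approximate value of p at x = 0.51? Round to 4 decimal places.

Midpoint: k1 = f(x_n, p_n); k2 = f(x_n + h/2, p_n + (h/2)·k1); p_{n+1} = p_n + h·k2.
x=0.000000, p=0.000000:
  k1 = f(0.000000, 0.000000) = 0.940000
  k2 = f(0.255000, 0.239700) = 0.882544
  p ← 0.000000 + 0.51·0.882544 = 0.450097
p(0.51) ≈ 0.4501

0.4501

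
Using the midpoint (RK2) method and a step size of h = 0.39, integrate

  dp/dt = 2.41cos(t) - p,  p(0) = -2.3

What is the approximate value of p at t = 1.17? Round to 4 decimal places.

0.4235

Midpoint: k1 = f(t_n, p_n); k2 = f(t_n + h/2, p_n + (h/2)·k1); p_{n+1} = p_n + h·k2.
t=0.000000, p=-2.300000:
  k1 = f(0.000000, -2.300000) = 4.710000
  k2 = f(0.195000, -1.381550) = 3.745875
  p ← -2.300000 + 0.39·3.745875 = -0.839109
t=0.390000, p=-0.839109:
  k1 = f(0.390000, -0.839109) = 3.068140
  k2 = f(0.585000, -0.240822) = 2.250068
  p ← -0.839109 + 0.39·2.250068 = 0.038418
t=0.780000, p=0.038418:
  k1 = f(0.780000, 0.038418) = 1.674884
  k2 = f(0.975000, 0.365020) = 0.987395
  p ← 0.038418 + 0.39·0.987395 = 0.423502
p(1.17) ≈ 0.4235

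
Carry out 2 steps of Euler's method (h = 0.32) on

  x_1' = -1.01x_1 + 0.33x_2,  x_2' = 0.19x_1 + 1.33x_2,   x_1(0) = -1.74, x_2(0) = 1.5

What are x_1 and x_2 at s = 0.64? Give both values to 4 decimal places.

Euler on (x_1,x_2): x_1_{n+1} = x_1_n + h·x_1', x_2_{n+1} = x_2_n + h·x_2'.
0.000000: (-1.740000, 1.500000); f=(2.252400, 1.664400) → (-1.019232, 2.032608)
0.320000: (-1.019232, 2.032608); f=(1.700185, 2.509715) → (-0.475173, 2.835717)
(x_1(0.64), x_2(0.64)) ≈ (-0.4752, 2.8357)

-0.4752, 2.8357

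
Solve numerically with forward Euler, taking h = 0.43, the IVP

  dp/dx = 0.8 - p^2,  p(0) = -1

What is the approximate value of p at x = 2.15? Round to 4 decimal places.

Euler: p_{n+1} = p_n + h·f(x_n, p_n).
x=0.000000, p=-1.000000: f=-0.200000 → p ← -1.000000 + 0.43·(-0.200000) = -1.086000
x=0.430000, p=-1.086000: f=-0.379396 → p ← -1.086000 + 0.43·(-0.379396) = -1.249140
x=0.860000, p=-1.249140: f=-0.760351 → p ← -1.249140 + 0.43·(-0.760351) = -1.576091
x=1.290000, p=-1.576091: f=-1.684064 → p ← -1.576091 + 0.43·(-1.684064) = -2.300239
x=1.720000, p=-2.300239: f=-4.491099 → p ← -2.300239 + 0.43·(-4.491099) = -4.231412
p(2.15) ≈ -4.2314

-4.2314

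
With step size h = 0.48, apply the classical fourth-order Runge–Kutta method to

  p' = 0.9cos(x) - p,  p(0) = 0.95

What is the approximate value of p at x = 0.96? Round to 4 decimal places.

0.8181

RK4: k1 = f(x_n, p_n); k2 = f(x_n + h/2, p_n + (h/2)·k1); k3 = f(x_n + h/2, p_n + (h/2)·k2); k4 = f(x_n + h, p_n + h·k3); p_{n+1} = p_n + (h/6)·(k1 + 2k2 + 2k3 + k4).
x=0.000000, p=0.950000:
  k1 = f(0.000000, 0.950000) = -0.050000
  k2 = f(0.240000, 0.938000) = -0.063796
  k3 = f(0.240000, 0.934689) = -0.060485
  k4 = f(0.480000, 0.920967) = -0.122672
  p ← 0.950000 + (0.48/6)·(k1 + 2k2 + 2k3 + k4) = 0.916301
x=0.480000, p=0.916301:
  k1 = f(0.480000, 0.916301) = -0.118006
  k2 = f(0.720000, 0.887980) = -0.211355
  k3 = f(0.720000, 0.865576) = -0.188951
  k4 = f(0.960000, 0.825605) = -0.309437
  p ← 0.916301 + (0.48/6)·(k1 + 2k2 + 2k3 + k4) = 0.818057
p(0.96) ≈ 0.8181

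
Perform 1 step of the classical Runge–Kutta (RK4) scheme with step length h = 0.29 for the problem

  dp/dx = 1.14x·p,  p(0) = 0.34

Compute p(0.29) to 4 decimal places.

RK4: k1 = f(x_n, p_n); k2 = f(x_n + h/2, p_n + (h/2)·k1); k3 = f(x_n + h/2, p_n + (h/2)·k2); k4 = f(x_n + h, p_n + h·k3); p_{n+1} = p_n + (h/6)·(k1 + 2k2 + 2k3 + k4).
x=0.000000, p=0.340000:
  k1 = f(0.000000, 0.340000) = 0.000000
  k2 = f(0.145000, 0.340000) = 0.056202
  k3 = f(0.145000, 0.348149) = 0.057549
  k4 = f(0.290000, 0.356689) = 0.117921
  p ← 0.340000 + (0.29/6)·(k1 + 2k2 + 2k3 + k4) = 0.356695
p(0.29) ≈ 0.3567

0.3567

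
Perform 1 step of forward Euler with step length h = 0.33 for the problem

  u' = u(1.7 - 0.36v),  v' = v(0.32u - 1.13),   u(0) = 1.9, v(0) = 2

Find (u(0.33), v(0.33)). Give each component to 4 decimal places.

Euler on (u,v): u_{n+1} = u_n + h·u', v_{n+1} = v_n + h·v'.
0.000000: (1.900000, 2.000000); f=(1.862000, -1.044000) → (2.514460, 1.655480)
(u(0.33), v(0.33)) ≈ (2.5145, 1.6555)

2.5145, 1.6555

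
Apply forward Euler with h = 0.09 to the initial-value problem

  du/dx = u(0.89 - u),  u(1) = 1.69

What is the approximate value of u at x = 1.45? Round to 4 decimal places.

1.2789

Euler: u_{n+1} = u_n + h·f(x_n, u_n).
x=1.000000, u=1.690000: f=-1.352000 → u ← 1.690000 + 0.09·(-1.352000) = 1.568320
x=1.090000, u=1.568320: f=-1.063823 → u ← 1.568320 + 0.09·(-1.063823) = 1.472576
x=1.180000, u=1.472576: f=-0.857887 → u ← 1.472576 + 0.09·(-0.857887) = 1.395366
x=1.270000, u=1.395366: f=-0.705171 → u ← 1.395366 + 0.09·(-0.705171) = 1.331901
x=1.360000, u=1.331901: f=-0.588568 → u ← 1.331901 + 0.09·(-0.588568) = 1.278930
u(1.45) ≈ 1.2789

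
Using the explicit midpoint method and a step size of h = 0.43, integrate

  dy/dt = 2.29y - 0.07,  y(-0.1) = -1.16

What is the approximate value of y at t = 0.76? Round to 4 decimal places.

-7.2301

Midpoint: k1 = f(t_n, y_n); k2 = f(t_n + h/2, y_n + (h/2)·k1); y_{n+1} = y_n + h·k2.
t=-0.100000, y=-1.160000:
  k1 = f(-0.100000, -1.160000) = -2.726400
  k2 = f(0.115000, -1.746176) = -4.068743
  y ← -1.160000 + 0.43·(-4.068743) = -2.909560
t=0.330000, y=-2.909560:
  k1 = f(0.330000, -2.909560) = -6.732891
  k2 = f(0.545000, -4.357131) = -10.047830
  y ← -2.909560 + 0.43·(-10.047830) = -7.230127
y(0.76) ≈ -7.2301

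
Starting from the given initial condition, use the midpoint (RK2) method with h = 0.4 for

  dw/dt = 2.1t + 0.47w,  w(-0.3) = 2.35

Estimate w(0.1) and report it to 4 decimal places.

Midpoint: k1 = f(t_n, w_n); k2 = f(t_n + h/2, w_n + (h/2)·k1); w_{n+1} = w_n + h·k2.
t=-0.300000, w=2.350000:
  k1 = f(-0.300000, 2.350000) = 0.474500
  k2 = f(-0.100000, 2.444900) = 0.939103
  w ← 2.350000 + 0.4·0.939103 = 2.725641
w(0.1) ≈ 2.7256

2.7256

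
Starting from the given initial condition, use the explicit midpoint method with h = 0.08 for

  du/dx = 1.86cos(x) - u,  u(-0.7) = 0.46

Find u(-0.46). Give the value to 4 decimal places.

0.6942

Midpoint: k1 = f(x_n, u_n); k2 = f(x_n + h/2, u_n + (h/2)·k1); u_{n+1} = u_n + h·k2.
x=-0.700000, u=0.460000:
  k1 = f(-0.700000, 0.460000) = 0.962606
  k2 = f(-0.660000, 0.498504) = 0.970881
  u ← 0.460000 + 0.08·0.970881 = 0.537671
x=-0.620000, u=0.537671:
  k1 = f(-0.620000, 0.537671) = 0.976143
  k2 = f(-0.580000, 0.576716) = 0.979104
  u ← 0.537671 + 0.08·0.979104 = 0.615999
x=-0.540000, u=0.615999:
  k1 = f(-0.540000, 0.615999) = 0.979339
  k2 = f(-0.500000, 0.655172) = 0.977131
  u ← 0.615999 + 0.08·0.977131 = 0.694169
u(-0.46) ≈ 0.6942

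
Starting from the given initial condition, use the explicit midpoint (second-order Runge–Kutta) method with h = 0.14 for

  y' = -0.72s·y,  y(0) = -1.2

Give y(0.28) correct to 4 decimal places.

Midpoint: k1 = f(s_n, y_n); k2 = f(s_n + h/2, y_n + (h/2)·k1); y_{n+1} = y_n + h·k2.
s=0.000000, y=-1.200000:
  k1 = f(0.000000, -1.200000) = 0.000000
  k2 = f(0.070000, -1.200000) = 0.060480
  y ← -1.200000 + 0.14·0.060480 = -1.191533
s=0.140000, y=-1.191533:
  k1 = f(0.140000, -1.191533) = 0.120107
  k2 = f(0.210000, -1.183125) = 0.178889
  y ← -1.191533 + 0.14·0.178889 = -1.166488
y(0.28) ≈ -1.1665

-1.1665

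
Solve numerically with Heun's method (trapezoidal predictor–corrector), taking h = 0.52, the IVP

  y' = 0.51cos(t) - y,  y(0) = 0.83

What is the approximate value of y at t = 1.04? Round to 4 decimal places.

0.5464

Heun: k1 = f(t_n, y_n); k2 = f(t_n + h, y_n + h·k1); y_{n+1} = y_n + (h/2)·(k1 + k2).
t=0.000000, y=0.830000:
  k1 = f(0.000000, 0.830000) = -0.320000
  k2 = f(0.520000, 0.663600) = -0.221012
  y ← 0.830000 + (0.52/2)·(-0.320000 + (-0.221012)) = 0.689337
t=0.520000, y=0.689337:
  k1 = f(0.520000, 0.689337) = -0.246749
  k2 = f(1.040000, 0.561027) = -0.302855
  y ← 0.689337 + (0.52/2)·(-0.246749 + (-0.302855)) = 0.546440
y(1.04) ≈ 0.5464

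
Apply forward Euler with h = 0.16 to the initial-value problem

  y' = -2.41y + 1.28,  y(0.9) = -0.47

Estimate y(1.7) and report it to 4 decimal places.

0.4435

Euler: y_{n+1} = y_n + h·f(t_n, y_n).
t=0.900000, y=-0.470000: f=2.412700 → y ← -0.470000 + 0.16·2.412700 = -0.083968
t=1.060000, y=-0.083968: f=1.482363 → y ← -0.083968 + 0.16·1.482363 = 0.153210
t=1.220000, y=0.153210: f=0.910764 → y ← 0.153210 + 0.16·0.910764 = 0.298932
t=1.380000, y=0.298932: f=0.559573 → y ← 0.298932 + 0.16·0.559573 = 0.388464
t=1.540000, y=0.388464: f=0.343802 → y ← 0.388464 + 0.16·0.343802 = 0.443472
y(1.7) ≈ 0.4435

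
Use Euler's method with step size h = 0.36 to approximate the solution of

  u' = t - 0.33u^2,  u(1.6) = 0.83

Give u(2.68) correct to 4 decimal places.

2.2625

Euler: u_{n+1} = u_n + h·f(t_n, u_n).
t=1.600000, u=0.830000: f=1.372663 → u ← 0.830000 + 0.36·1.372663 = 1.324159
t=1.960000, u=1.324159: f=1.381379 → u ← 1.324159 + 0.36·1.381379 = 1.821455
t=2.320000, u=1.821455: f=1.225159 → u ← 1.821455 + 0.36·1.225159 = 2.262513
u(2.68) ≈ 2.2625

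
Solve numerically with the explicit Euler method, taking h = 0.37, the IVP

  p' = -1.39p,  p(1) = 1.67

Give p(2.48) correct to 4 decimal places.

0.0929

Euler: p_{n+1} = p_n + h·f(s_n, p_n).
s=1.000000, p=1.670000: f=-2.321300 → p ← 1.670000 + 0.37·(-2.321300) = 0.811119
s=1.370000, p=0.811119: f=-1.127455 → p ← 0.811119 + 0.37·(-1.127455) = 0.393960
s=1.740000, p=0.393960: f=-0.547605 → p ← 0.393960 + 0.37·(-0.547605) = 0.191347
s=2.110000, p=0.191347: f=-0.265972 → p ← 0.191347 + 0.37·(-0.265972) = 0.092937
p(2.48) ≈ 0.0929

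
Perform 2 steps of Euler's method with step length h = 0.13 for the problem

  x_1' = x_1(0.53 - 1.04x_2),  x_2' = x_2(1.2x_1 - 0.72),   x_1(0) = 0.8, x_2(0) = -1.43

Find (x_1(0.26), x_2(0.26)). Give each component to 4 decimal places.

Euler on (x_1,x_2): x_1_{n+1} = x_1_n + h·x_1', x_2_{n+1} = x_2_n + h·x_2'.
0.000000: (0.800000, -1.430000); f=(1.613760, -0.343200) → (1.009789, -1.474616)
0.130000: (1.009789, -1.474616); f=(2.083801, -0.725137) → (1.280683, -1.568884)
(x_1(0.26), x_2(0.26)) ≈ (1.2807, -1.5689)

1.2807, -1.5689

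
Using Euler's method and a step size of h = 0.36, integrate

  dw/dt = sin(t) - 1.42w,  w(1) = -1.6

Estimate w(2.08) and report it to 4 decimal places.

0.4136

Euler: w_{n+1} = w_n + h·f(t_n, w_n).
t=1.000000, w=-1.600000: f=3.113471 → w ← -1.600000 + 0.36·3.113471 = -0.479150
t=1.360000, w=-0.479150: f=1.658258 → w ← -0.479150 + 0.36·1.658258 = 0.117823
t=1.720000, w=0.117823: f=0.821582 → w ← 0.117823 + 0.36·0.821582 = 0.413592
w(2.08) ≈ 0.4136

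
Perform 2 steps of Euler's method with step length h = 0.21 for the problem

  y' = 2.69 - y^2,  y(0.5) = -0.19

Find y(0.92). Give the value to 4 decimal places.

Euler: y_{n+1} = y_n + h·f(t_n, y_n).
t=0.500000, y=-0.190000: f=2.653900 → y ← -0.190000 + 0.21·2.653900 = 0.367319
t=0.710000, y=0.367319: f=2.555077 → y ← 0.367319 + 0.21·2.555077 = 0.903885
y(0.92) ≈ 0.9039

0.9039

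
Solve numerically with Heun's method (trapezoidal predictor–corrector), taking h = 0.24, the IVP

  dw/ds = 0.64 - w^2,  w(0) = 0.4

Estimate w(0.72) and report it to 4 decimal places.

Heun: k1 = f(s_n, w_n); k2 = f(s_n + h, w_n + h·k1); w_{n+1} = w_n + (h/2)·(k1 + k2).
s=0.000000, w=0.400000:
  k1 = f(0.000000, 0.400000) = 0.480000
  k2 = f(0.240000, 0.515200) = 0.374569
  w ← 0.400000 + (0.24/2)·(0.480000 + 0.374569) = 0.502548
s=0.240000, w=0.502548:
  k1 = f(0.240000, 0.502548) = 0.387445
  k2 = f(0.480000, 0.595535) = 0.285338
  w ← 0.502548 + (0.24/2)·(0.387445 + 0.285338) = 0.583282
s=0.480000, w=0.583282:
  k1 = f(0.480000, 0.583282) = 0.299782
  k2 = f(0.720000, 0.655230) = 0.210674
  w ← 0.583282 + (0.24/2)·(0.299782 + 0.210674) = 0.644537
w(0.72) ≈ 0.6445

0.6445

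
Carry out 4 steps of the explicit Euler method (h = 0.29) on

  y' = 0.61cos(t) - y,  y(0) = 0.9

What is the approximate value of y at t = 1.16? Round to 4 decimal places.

Euler: y_{n+1} = y_n + h·f(t_n, y_n).
t=0.000000, y=0.900000: f=-0.290000 → y ← 0.900000 + 0.29·(-0.290000) = 0.815900
t=0.290000, y=0.815900: f=-0.231371 → y ← 0.815900 + 0.29·(-0.231371) = 0.748802
t=0.580000, y=0.748802: f=-0.238560 → y ← 0.748802 + 0.29·(-0.238560) = 0.679620
t=0.870000, y=0.679620: f=-0.286276 → y ← 0.679620 + 0.29·(-0.286276) = 0.596600
y(1.16) ≈ 0.5966

0.5966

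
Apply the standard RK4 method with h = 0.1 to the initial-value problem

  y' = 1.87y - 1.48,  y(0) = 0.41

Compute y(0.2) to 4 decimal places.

RK4: k1 = f(s_n, y_n); k2 = f(s_n + h/2, y_n + (h/2)·k1); k3 = f(s_n + h/2, y_n + (h/2)·k2); k4 = f(s_n + h, y_n + h·k3); y_{n+1} = y_n + (h/6)·(k1 + 2k2 + 2k3 + k4).
s=0.000000, y=0.410000:
  k1 = f(0.000000, 0.410000) = -0.713300
  k2 = f(0.050000, 0.374335) = -0.779994
  k3 = f(0.050000, 0.371000) = -0.786229
  k4 = f(0.100000, 0.331377) = -0.860325
  y ← 0.410000 + (0.1/6)·(k1 + 2k2 + 2k3 + k4) = 0.331565
s=0.100000, y=0.331565:
  k1 = f(0.100000, 0.331565) = -0.859973
  k2 = f(0.150000, 0.288567) = -0.940380
  k3 = f(0.150000, 0.284546) = -0.947898
  k4 = f(0.200000, 0.236776) = -1.037229
  y ← 0.331565 + (0.1/6)·(k1 + 2k2 + 2k3 + k4) = 0.237003
y(0.2) ≈ 0.2370

0.2370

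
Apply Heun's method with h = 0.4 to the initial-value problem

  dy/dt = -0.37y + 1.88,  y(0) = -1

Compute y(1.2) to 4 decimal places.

1.1732

Heun: k1 = f(t_n, y_n); k2 = f(t_n + h, y_n + h·k1); y_{n+1} = y_n + (h/2)·(k1 + k2).
t=0.000000, y=-1.000000:
  k1 = f(0.000000, -1.000000) = 2.250000
  k2 = f(0.400000, -0.100000) = 1.917000
  y ← -1.000000 + (0.4/2)·(2.250000 + 1.917000) = -0.166600
t=0.400000, y=-0.166600:
  k1 = f(0.400000, -0.166600) = 1.941642
  k2 = f(0.800000, 0.610057) = 1.654279
  y ← -0.166600 + (0.4/2)·(1.941642 + 1.654279) = 0.552584
t=0.800000, y=0.552584:
  k1 = f(0.800000, 0.552584) = 1.675544
  k2 = f(1.200000, 1.222802) = 1.427563
  y ← 0.552584 + (0.4/2)·(1.675544 + 1.427563) = 1.173206
y(1.2) ≈ 1.1732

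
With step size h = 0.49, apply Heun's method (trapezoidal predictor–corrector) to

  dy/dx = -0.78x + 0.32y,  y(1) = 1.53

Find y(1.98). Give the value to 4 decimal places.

0.7921

Heun: k1 = f(x_n, y_n); k2 = f(x_n + h, y_n + h·k1); y_{n+1} = y_n + (h/2)·(k1 + k2).
x=1.000000, y=1.530000:
  k1 = f(1.000000, 1.530000) = -0.290400
  k2 = f(1.490000, 1.387704) = -0.718135
  y ← 1.530000 + (0.49/2)·(-0.290400 + (-0.718135)) = 1.282909
x=1.490000, y=1.282909:
  k1 = f(1.490000, 1.282909) = -0.751669
  k2 = f(1.980000, 0.914591) = -1.251731
  y ← 1.282909 + (0.49/2)·(-0.751669 + (-1.251731)) = 0.792076
y(1.98) ≈ 0.7921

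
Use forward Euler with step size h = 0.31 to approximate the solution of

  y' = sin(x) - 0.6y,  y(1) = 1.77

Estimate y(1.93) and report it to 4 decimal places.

1.6809

Euler: y_{n+1} = y_n + h·f(x_n, y_n).
x=1.000000, y=1.770000: f=-0.220529 → y ← 1.770000 + 0.31·(-0.220529) = 1.701636
x=1.310000, y=1.701636: f=-0.054797 → y ← 1.701636 + 0.31·(-0.054797) = 1.684649
x=1.620000, y=1.684649: f=-0.012000 → y ← 1.684649 + 0.31·(-0.012000) = 1.680929
y(1.93) ≈ 1.6809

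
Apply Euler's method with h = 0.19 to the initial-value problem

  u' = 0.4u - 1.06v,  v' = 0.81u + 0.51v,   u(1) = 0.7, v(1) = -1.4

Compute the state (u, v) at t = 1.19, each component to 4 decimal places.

Euler on (u,v): u_{n+1} = u_n + h·u', v_{n+1} = v_n + h·v'.
1.000000: (0.700000, -1.400000); f=(1.764000, -0.147000) → (1.035160, -1.427930)
(u(1.19), v(1.19)) ≈ (1.0352, -1.4279)

1.0352, -1.4279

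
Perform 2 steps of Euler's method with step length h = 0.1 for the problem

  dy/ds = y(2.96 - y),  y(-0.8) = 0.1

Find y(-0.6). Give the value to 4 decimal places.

Euler: y_{n+1} = y_n + h·f(s_n, y_n).
s=-0.800000, y=0.100000: f=0.286000 → y ← 0.100000 + 0.1·0.286000 = 0.128600
s=-0.700000, y=0.128600: f=0.364118 → y ← 0.128600 + 0.1·0.364118 = 0.165012
y(-0.6) ≈ 0.1650

0.1650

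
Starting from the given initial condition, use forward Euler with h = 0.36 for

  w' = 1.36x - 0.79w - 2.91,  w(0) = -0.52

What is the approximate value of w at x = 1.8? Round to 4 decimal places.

-1.7614

Euler: w_{n+1} = w_n + h·f(x_n, w_n).
x=0.000000, w=-0.520000: f=-2.499200 → w ← -0.520000 + 0.36·(-2.499200) = -1.419712
x=0.360000, w=-1.419712: f=-1.298828 → w ← -1.419712 + 0.36·(-1.298828) = -1.887290
x=0.720000, w=-1.887290: f=-0.439841 → w ← -1.887290 + 0.36·(-0.439841) = -2.045633
x=1.080000, w=-2.045633: f=0.174850 → w ← -2.045633 + 0.36·0.174850 = -1.982687
x=1.440000, w=-1.982687: f=0.614723 → w ← -1.982687 + 0.36·0.614723 = -1.761387
w(1.8) ≈ -1.7614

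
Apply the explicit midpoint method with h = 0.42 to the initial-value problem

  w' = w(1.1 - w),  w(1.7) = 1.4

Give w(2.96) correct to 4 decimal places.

1.1717

Midpoint: k1 = f(x_n, w_n); k2 = f(x_n + h/2, w_n + (h/2)·k1); w_{n+1} = w_n + h·k2.
x=1.700000, w=1.400000:
  k1 = f(1.700000, 1.400000) = -0.420000
  k2 = f(1.910000, 1.311800) = -0.277839
  w ← 1.400000 + 0.42·(-0.277839) = 1.283308
x=2.120000, w=1.283308:
  k1 = f(2.120000, 1.283308) = -0.235240
  k2 = f(2.330000, 1.233907) = -0.165229
  w ← 1.283308 + 0.42·(-0.165229) = 1.213911
x=2.540000, w=1.213911:
  k1 = f(2.540000, 1.213911) = -0.138278
  k2 = f(2.750000, 1.184873) = -0.100564
  w ← 1.213911 + 0.42·(-0.100564) = 1.171675
w(2.96) ≈ 1.1717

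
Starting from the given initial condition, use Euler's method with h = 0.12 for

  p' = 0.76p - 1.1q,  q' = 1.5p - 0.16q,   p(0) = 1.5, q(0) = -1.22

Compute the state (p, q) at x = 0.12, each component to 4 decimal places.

Euler on (p,q): p_{n+1} = p_n + h·p', q_{n+1} = q_n + h·q'.
0.000000: (1.500000, -1.220000); f=(2.482000, 2.445200) → (1.797840, -0.926576)
(p(0.12), q(0.12)) ≈ (1.7978, -0.9266)

1.7978, -0.9266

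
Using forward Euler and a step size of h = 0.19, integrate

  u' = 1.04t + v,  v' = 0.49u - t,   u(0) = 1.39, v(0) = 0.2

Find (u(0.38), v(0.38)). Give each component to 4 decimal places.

Euler on (u,v): u_{n+1} = u_n + h·u', v_{n+1} = v_n + h·v'.
0.000000: (1.390000, 0.200000); f=(0.200000, 0.681100) → (1.428000, 0.329409)
0.190000: (1.428000, 0.329409); f=(0.527009, 0.509720) → (1.528132, 0.426256)
(u(0.38), v(0.38)) ≈ (1.5281, 0.4263)

1.5281, 0.4263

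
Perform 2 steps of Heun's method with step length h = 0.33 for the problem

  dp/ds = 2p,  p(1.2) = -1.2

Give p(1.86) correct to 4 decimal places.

-4.2314

Heun: k1 = f(s_n, p_n); k2 = f(s_n + h, p_n + h·k1); p_{n+1} = p_n + (h/2)·(k1 + k2).
s=1.200000, p=-1.200000:
  k1 = f(1.200000, -1.200000) = -2.400000
  k2 = f(1.530000, -1.992000) = -3.984000
  p ← -1.200000 + (0.33/2)·(-2.400000 + (-3.984000)) = -2.253360
s=1.530000, p=-2.253360:
  k1 = f(1.530000, -2.253360) = -4.506720
  k2 = f(1.860000, -3.740578) = -7.481155
  p ← -2.253360 + (0.33/2)·(-4.506720 + (-7.481155)) = -4.231359
p(1.86) ≈ -4.2314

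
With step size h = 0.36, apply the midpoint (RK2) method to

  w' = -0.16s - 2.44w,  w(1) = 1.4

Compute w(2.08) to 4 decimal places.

Midpoint: k1 = f(s_n, w_n); k2 = f(s_n + h/2, w_n + (h/2)·k1); w_{n+1} = w_n + h·k2.
s=1.000000, w=1.400000:
  k1 = f(1.000000, 1.400000) = -3.576000
  k2 = f(1.180000, 0.756320) = -2.034221
  w ← 1.400000 + 0.36·(-2.034221) = 0.667681
s=1.360000, w=0.667681:
  k1 = f(1.360000, 0.667681) = -1.846740
  k2 = f(1.540000, 0.335267) = -1.064452
  w ← 0.667681 + 0.36·(-1.064452) = 0.284478
s=1.720000, w=0.284478:
  k1 = f(1.720000, 0.284478) = -0.969326
  k2 = f(1.900000, 0.109999) = -0.572398
  w ← 0.284478 + 0.36·(-0.572398) = 0.078415
w(2.08) ≈ 0.0784

0.0784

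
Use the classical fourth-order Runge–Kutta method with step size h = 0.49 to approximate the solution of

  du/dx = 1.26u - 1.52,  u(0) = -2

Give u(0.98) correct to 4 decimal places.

-9.8062

RK4: k1 = f(x_n, u_n); k2 = f(x_n + h/2, u_n + (h/2)·k1); k3 = f(x_n + h/2, u_n + (h/2)·k2); k4 = f(x_n + h, u_n + h·k3); u_{n+1} = u_n + (h/6)·(k1 + 2k2 + 2k3 + k4).
x=0.000000, u=-2.000000:
  k1 = f(0.000000, -2.000000) = -4.040000
  k2 = f(0.245000, -2.989800) = -5.287148
  k3 = f(0.245000, -3.295351) = -5.672143
  k4 = f(0.490000, -4.779350) = -7.541981
  u ← -2.000000 + (0.49/6)·(k1 + 2k2 + 2k3 + k4) = -4.735879
x=0.490000, u=-4.735879:
  k1 = f(0.490000, -4.735879) = -7.487208
  k2 = f(0.735000, -6.570245) = -9.798509
  k3 = f(0.735000, -7.136514) = -10.512008
  k4 = f(0.980000, -9.886763) = -13.977321
  u ← -4.735879 + (0.49/6)·(k1 + 2k2 + 2k3 + k4) = -9.806200
u(0.98) ≈ -9.8062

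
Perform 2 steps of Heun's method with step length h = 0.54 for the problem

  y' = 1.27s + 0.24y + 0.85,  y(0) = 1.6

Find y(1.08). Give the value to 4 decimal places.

Heun: k1 = f(s_n, y_n); k2 = f(s_n + h, y_n + h·k1); y_{n+1} = y_n + (h/2)·(k1 + k2).
s=0.000000, y=1.600000:
  k1 = f(0.000000, 1.600000) = 1.234000
  k2 = f(0.540000, 2.266360) = 2.079726
  y ← 1.600000 + (0.54/2)·(1.234000 + 2.079726) = 2.494706
s=0.540000, y=2.494706:
  k1 = f(0.540000, 2.494706) = 2.134529
  k2 = f(1.080000, 3.647352) = 3.096964
  y ← 2.494706 + (0.54/2)·(2.134529 + 3.096964) = 3.907209
y(1.08) ≈ 3.9072

3.9072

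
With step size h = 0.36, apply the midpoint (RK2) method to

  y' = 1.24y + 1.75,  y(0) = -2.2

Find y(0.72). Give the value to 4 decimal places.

Midpoint: k1 = f(t_n, y_n); k2 = f(t_n + h/2, y_n + (h/2)·k1); y_{n+1} = y_n + h·k2.
t=0.000000, y=-2.200000:
  k1 = f(0.000000, -2.200000) = -0.978000
  k2 = f(0.180000, -2.376040) = -1.196290
  y ← -2.200000 + 0.36·(-1.196290) = -2.630664
t=0.360000, y=-2.630664:
  k1 = f(0.360000, -2.630664) = -1.512024
  k2 = f(0.540000, -2.902829) = -1.849507
  y ← -2.630664 + 0.36·(-1.849507) = -3.296487
y(0.72) ≈ -3.2965

-3.2965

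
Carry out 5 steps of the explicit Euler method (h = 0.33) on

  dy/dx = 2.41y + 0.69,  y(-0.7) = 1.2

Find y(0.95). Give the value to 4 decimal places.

Euler: y_{n+1} = y_n + h·f(x_n, y_n).
x=-0.700000, y=1.200000: f=3.582000 → y ← 1.200000 + 0.33·3.582000 = 2.382060
x=-0.370000, y=2.382060: f=6.430765 → y ← 2.382060 + 0.33·6.430765 = 4.504212
x=-0.040000, y=4.504212: f=11.545152 → y ← 4.504212 + 0.33·11.545152 = 8.314112
x=0.290000, y=8.314112: f=20.727011 → y ← 8.314112 + 0.33·20.727011 = 15.154026
x=0.620000, y=15.154026: f=37.211203 → y ← 15.154026 + 0.33·37.211203 = 27.433723
y(0.95) ≈ 27.4337

27.4337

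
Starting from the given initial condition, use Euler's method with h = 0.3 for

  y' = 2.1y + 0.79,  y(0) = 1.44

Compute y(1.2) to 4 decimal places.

Euler: y_{n+1} = y_n + h·f(s_n, y_n).
s=0.000000, y=1.440000: f=3.814000 → y ← 1.440000 + 0.3·3.814000 = 2.584200
s=0.300000, y=2.584200: f=6.216820 → y ← 2.584200 + 0.3·6.216820 = 4.449246
s=0.600000, y=4.449246: f=10.133417 → y ← 4.449246 + 0.3·10.133417 = 7.489271
s=0.900000, y=7.489271: f=16.517469 → y ← 7.489271 + 0.3·16.517469 = 12.444512
y(1.2) ≈ 12.4445

12.4445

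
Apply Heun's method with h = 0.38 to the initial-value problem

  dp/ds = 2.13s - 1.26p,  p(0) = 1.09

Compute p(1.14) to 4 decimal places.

1.2105

Heun: k1 = f(s_n, p_n); k2 = f(s_n + h, p_n + h·k1); p_{n+1} = p_n + (h/2)·(k1 + k2).
s=0.000000, p=1.090000:
  k1 = f(0.000000, 1.090000) = -1.373400
  k2 = f(0.380000, 0.568108) = 0.093584
  p ← 1.090000 + (0.38/2)·(-1.373400 + 0.093584) = 0.846835
s=0.380000, p=0.846835:
  k1 = f(0.380000, 0.846835) = -0.257612
  k2 = f(0.760000, 0.748942) = 0.675133
  p ← 0.846835 + (0.38/2)·(-0.257612 + 0.675133) = 0.926164
s=0.760000, p=0.926164:
  k1 = f(0.760000, 0.926164) = 0.451834
  k2 = f(1.140000, 1.097861) = 1.044896
  p ← 0.926164 + (0.38/2)·(0.451834 + 1.044896) = 1.210542
p(1.14) ≈ 1.2105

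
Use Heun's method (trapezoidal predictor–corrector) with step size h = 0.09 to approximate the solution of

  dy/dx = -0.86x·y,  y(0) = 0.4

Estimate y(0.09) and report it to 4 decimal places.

0.3986

Heun: k1 = f(x_n, y_n); k2 = f(x_n + h, y_n + h·k1); y_{n+1} = y_n + (h/2)·(k1 + k2).
x=0.000000, y=0.400000:
  k1 = f(0.000000, 0.400000) = 0.000000
  k2 = f(0.090000, 0.400000) = -0.030960
  y ← 0.400000 + (0.09/2)·(0.000000 + (-0.030960)) = 0.398607
y(0.09) ≈ 0.3986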